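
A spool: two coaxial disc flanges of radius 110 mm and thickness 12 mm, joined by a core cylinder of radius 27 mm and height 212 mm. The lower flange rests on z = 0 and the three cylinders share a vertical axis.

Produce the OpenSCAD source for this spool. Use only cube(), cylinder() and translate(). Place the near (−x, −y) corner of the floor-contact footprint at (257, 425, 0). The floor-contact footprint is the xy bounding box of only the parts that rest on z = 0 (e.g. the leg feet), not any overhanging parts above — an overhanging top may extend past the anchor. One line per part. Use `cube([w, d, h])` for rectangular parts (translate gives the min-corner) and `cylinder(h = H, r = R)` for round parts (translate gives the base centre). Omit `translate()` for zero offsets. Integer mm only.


translate([367, 535, 0]) cylinder(h = 12, r = 110);
translate([367, 535, 12]) cylinder(h = 212, r = 27);
translate([367, 535, 224]) cylinder(h = 12, r = 110);


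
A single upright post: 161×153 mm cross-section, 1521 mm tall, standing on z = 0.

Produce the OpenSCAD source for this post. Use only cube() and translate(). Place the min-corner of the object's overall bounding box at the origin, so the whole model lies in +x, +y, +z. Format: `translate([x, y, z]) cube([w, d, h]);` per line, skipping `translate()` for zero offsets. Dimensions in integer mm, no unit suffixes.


cube([161, 153, 1521]);


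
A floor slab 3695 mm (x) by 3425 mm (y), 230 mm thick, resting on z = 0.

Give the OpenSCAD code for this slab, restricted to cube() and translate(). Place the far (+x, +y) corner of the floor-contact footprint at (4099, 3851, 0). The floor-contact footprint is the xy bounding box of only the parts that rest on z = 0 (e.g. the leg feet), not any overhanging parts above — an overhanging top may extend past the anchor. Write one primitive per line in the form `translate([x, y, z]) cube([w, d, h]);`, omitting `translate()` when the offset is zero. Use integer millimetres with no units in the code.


translate([404, 426, 0]) cube([3695, 3425, 230]);


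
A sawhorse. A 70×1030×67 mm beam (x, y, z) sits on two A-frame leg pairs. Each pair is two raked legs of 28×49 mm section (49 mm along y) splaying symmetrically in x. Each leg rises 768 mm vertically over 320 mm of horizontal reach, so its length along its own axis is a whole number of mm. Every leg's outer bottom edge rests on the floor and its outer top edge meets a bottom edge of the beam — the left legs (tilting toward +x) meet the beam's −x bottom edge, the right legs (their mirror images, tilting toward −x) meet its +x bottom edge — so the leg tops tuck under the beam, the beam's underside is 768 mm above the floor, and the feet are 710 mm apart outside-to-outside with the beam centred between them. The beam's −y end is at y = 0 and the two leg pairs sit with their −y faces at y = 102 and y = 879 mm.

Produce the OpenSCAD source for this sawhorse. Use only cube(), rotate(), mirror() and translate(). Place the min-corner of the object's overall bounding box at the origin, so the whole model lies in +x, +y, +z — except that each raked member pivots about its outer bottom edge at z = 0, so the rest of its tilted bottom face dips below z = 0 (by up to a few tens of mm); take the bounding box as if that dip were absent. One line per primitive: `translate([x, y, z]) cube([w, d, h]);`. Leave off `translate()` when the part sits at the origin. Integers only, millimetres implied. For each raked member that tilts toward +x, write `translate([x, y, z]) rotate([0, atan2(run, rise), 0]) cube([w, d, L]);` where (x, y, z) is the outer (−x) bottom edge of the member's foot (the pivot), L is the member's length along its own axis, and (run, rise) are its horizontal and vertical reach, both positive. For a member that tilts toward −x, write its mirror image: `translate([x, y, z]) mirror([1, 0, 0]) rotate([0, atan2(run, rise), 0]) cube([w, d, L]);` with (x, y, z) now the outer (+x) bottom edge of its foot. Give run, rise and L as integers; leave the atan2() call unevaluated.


translate([320, 0, 768]) cube([70, 1030, 67]);
translate([0, 102, 0]) rotate([0, atan2(320, 768), 0]) cube([28, 49, 832]);
translate([710, 102, 0]) mirror([1, 0, 0]) rotate([0, atan2(320, 768), 0]) cube([28, 49, 832]);
translate([0, 879, 0]) rotate([0, atan2(320, 768), 0]) cube([28, 49, 832]);
translate([710, 879, 0]) mirror([1, 0, 0]) rotate([0, atan2(320, 768), 0]) cube([28, 49, 832]);


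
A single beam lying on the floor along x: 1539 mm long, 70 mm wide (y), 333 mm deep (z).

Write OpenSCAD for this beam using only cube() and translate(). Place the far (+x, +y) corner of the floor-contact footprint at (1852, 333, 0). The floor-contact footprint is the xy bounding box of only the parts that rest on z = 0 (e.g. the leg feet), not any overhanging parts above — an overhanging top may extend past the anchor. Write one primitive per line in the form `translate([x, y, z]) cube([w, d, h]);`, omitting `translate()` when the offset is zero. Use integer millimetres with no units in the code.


translate([313, 263, 0]) cube([1539, 70, 333]);


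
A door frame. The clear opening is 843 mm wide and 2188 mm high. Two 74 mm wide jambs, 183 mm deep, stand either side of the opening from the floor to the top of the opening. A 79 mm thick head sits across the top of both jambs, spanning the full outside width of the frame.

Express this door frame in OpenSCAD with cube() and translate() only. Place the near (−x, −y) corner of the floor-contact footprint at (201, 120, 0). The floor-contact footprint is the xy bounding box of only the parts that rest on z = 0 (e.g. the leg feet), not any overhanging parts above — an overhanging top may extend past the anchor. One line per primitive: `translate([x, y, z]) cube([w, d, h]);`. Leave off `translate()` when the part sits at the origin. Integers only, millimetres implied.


translate([201, 120, 0]) cube([74, 183, 2188]);
translate([1118, 120, 0]) cube([74, 183, 2188]);
translate([201, 120, 2188]) cube([991, 183, 79]);


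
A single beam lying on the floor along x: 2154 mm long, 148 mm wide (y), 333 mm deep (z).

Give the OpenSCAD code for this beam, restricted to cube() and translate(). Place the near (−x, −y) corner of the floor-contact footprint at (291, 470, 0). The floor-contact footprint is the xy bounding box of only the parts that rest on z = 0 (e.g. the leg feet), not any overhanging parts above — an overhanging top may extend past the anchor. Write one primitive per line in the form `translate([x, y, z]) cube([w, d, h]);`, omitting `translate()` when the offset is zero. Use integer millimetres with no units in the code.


translate([291, 470, 0]) cube([2154, 148, 333]);


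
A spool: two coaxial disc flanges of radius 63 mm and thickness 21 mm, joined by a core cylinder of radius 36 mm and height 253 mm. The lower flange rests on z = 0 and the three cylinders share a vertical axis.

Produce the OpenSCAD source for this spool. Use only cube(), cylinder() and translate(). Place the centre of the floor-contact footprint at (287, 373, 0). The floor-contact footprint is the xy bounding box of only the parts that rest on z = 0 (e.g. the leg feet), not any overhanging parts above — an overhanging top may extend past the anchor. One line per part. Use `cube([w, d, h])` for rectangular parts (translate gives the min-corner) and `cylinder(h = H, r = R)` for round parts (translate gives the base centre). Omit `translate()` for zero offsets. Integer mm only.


translate([287, 373, 0]) cylinder(h = 21, r = 63);
translate([287, 373, 21]) cylinder(h = 253, r = 36);
translate([287, 373, 274]) cylinder(h = 21, r = 63);


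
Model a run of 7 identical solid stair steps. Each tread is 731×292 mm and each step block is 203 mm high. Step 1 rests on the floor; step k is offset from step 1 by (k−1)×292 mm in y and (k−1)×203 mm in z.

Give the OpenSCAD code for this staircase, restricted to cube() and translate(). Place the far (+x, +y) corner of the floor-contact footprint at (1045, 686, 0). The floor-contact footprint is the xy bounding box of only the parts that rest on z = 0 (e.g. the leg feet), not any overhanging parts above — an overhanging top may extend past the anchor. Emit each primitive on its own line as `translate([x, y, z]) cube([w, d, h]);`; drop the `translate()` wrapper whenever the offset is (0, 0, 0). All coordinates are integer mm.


translate([314, 394, 0]) cube([731, 292, 203]);
translate([314, 686, 203]) cube([731, 292, 203]);
translate([314, 978, 406]) cube([731, 292, 203]);
translate([314, 1270, 609]) cube([731, 292, 203]);
translate([314, 1562, 812]) cube([731, 292, 203]);
translate([314, 1854, 1015]) cube([731, 292, 203]);
translate([314, 2146, 1218]) cube([731, 292, 203]);


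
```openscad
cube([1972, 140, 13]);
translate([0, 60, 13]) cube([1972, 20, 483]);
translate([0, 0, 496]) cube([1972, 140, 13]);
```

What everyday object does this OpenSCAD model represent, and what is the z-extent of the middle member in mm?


An I-beam. The web height is 483 mm.

Two wide flanges with a thin centred web — an I-beam. Overall 509 mm minus two 13 mm flanges gives a web of 509 − 2·13 = 483 mm.


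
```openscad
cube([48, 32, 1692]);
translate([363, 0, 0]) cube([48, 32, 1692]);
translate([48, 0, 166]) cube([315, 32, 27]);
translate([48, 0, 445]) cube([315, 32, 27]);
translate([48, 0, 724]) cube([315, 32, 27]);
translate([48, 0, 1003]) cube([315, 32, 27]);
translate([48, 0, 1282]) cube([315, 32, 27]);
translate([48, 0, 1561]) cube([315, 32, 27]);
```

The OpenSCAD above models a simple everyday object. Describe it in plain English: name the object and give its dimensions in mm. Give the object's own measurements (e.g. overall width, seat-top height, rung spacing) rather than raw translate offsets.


A straight ladder. Two 48×32 mm vertical rails, 1692 mm tall, stand 411 mm apart (outside-to-outside) with their front faces coplanar on the −y side. 6 rungs, each 32 mm deep and 27 mm tall, span between the inner faces of the rails, front faces flush with the rails. The lowest rung's underside is at z = 166 mm and rungs are spaced 279 mm apart (underside to underside).


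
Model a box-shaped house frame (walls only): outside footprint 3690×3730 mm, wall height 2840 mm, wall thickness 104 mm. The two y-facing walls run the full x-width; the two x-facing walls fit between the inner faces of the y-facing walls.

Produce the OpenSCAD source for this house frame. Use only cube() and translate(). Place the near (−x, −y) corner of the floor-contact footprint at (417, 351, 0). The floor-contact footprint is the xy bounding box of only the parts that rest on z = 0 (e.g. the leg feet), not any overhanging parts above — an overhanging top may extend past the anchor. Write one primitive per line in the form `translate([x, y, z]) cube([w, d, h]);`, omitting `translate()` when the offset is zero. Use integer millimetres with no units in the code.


translate([417, 351, 0]) cube([3690, 104, 2840]);
translate([417, 3977, 0]) cube([3690, 104, 2840]);
translate([417, 455, 0]) cube([104, 3522, 2840]);
translate([4003, 455, 0]) cube([104, 3522, 2840]);


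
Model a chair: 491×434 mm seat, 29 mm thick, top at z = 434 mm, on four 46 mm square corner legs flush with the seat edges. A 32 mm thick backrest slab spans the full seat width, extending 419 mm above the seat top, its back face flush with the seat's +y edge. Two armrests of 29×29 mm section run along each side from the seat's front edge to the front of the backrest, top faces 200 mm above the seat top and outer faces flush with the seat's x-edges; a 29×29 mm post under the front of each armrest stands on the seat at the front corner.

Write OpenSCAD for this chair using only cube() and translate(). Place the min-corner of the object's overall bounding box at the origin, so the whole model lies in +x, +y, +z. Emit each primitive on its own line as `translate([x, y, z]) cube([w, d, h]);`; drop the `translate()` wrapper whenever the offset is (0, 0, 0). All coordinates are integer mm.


translate([0, 0, 405]) cube([491, 434, 29]);
cube([46, 46, 405]);
translate([445, 0, 0]) cube([46, 46, 405]);
translate([0, 388, 0]) cube([46, 46, 405]);
translate([445, 388, 0]) cube([46, 46, 405]);
translate([0, 402, 434]) cube([491, 32, 419]);
translate([0, 0, 605]) cube([29, 402, 29]);
translate([462, 0, 605]) cube([29, 402, 29]);
translate([0, 0, 434]) cube([29, 29, 171]);
translate([462, 0, 434]) cube([29, 29, 171]);


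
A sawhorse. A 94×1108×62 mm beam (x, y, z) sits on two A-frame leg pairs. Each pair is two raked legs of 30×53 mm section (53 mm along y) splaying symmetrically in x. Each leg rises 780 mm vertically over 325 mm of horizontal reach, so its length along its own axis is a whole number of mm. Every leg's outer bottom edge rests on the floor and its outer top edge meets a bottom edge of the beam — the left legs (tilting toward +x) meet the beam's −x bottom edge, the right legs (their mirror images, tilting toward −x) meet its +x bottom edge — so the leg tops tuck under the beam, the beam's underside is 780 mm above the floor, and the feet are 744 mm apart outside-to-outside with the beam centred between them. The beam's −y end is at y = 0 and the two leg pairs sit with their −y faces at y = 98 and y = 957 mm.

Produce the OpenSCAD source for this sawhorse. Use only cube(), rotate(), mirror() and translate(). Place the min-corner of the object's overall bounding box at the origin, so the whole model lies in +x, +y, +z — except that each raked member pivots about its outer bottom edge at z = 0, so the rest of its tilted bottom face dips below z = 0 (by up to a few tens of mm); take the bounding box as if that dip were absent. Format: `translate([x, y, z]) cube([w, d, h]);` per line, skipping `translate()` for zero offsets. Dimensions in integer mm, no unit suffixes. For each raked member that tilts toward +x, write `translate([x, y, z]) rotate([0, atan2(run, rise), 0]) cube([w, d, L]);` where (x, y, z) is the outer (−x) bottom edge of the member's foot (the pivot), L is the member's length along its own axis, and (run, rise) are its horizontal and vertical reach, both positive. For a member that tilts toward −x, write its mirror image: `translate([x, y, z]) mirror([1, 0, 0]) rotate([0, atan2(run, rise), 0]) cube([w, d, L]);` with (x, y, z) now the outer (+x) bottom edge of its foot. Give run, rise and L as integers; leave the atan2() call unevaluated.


// leg length = √(325² + 780²) = 845
// right-leg outer foot x = 2·325 + 94 = 744
// beam min-corner = (325, 0, 780)
translate([325, 0, 780]) cube([94, 1108, 62]);
translate([0, 98, 0]) rotate([0, atan2(325, 780), 0]) cube([30, 53, 845]);
translate([744, 98, 0]) mirror([1, 0, 0]) rotate([0, atan2(325, 780), 0]) cube([30, 53, 845]);
translate([0, 957, 0]) rotate([0, atan2(325, 780), 0]) cube([30, 53, 845]);
translate([744, 957, 0]) mirror([1, 0, 0]) rotate([0, atan2(325, 780), 0]) cube([30, 53, 845]);


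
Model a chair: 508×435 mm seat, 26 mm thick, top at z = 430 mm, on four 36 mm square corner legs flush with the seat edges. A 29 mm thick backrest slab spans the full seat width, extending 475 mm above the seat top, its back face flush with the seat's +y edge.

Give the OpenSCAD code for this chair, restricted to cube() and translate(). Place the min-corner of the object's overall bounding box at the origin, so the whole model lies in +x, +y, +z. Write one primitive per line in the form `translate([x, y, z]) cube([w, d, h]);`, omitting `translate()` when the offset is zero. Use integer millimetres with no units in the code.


translate([0, 0, 404]) cube([508, 435, 26]);
cube([36, 36, 404]);
translate([472, 0, 0]) cube([36, 36, 404]);
translate([0, 399, 0]) cube([36, 36, 404]);
translate([472, 399, 0]) cube([36, 36, 404]);
translate([0, 406, 430]) cube([508, 29, 475]);


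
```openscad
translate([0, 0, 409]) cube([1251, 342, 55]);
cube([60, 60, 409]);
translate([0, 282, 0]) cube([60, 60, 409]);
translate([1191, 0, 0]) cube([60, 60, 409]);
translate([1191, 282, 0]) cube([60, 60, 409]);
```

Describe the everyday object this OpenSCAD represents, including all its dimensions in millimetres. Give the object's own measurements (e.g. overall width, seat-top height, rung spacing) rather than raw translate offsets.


A long wooden bench with a 1251 mm (x) × 342 mm (y) seat, 55 mm thick, its top surface 464 mm above the floor. Four 60 mm square legs at the seat corners, flush with the edges, run from z = 0 to the seat underside.


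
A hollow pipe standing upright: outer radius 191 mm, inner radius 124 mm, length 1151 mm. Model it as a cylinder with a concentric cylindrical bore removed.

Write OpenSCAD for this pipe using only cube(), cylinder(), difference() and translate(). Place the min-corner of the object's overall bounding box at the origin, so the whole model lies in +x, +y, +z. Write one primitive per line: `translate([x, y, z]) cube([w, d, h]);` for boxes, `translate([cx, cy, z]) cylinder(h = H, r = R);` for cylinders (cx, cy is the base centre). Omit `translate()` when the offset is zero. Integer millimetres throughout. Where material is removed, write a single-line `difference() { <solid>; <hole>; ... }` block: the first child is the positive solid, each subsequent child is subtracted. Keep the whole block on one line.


difference() { translate([191, 191, 0]) cylinder(h = 1151, r = 191); translate([191, 191, 0]) cylinder(h = 1151, r = 124); }


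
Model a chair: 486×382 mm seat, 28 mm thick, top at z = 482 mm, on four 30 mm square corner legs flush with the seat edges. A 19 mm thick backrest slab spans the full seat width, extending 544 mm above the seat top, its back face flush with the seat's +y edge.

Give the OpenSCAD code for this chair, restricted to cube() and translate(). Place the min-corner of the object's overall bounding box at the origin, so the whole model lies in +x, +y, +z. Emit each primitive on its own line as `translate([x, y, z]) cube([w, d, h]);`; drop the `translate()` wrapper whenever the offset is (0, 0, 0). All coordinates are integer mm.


// leg_h = 482 - 28 = 454
translate([0, 0, 454]) cube([486, 382, 28]);
cube([30, 30, 454]);
translate([456, 0, 0]) cube([30, 30, 454]);
translate([0, 352, 0]) cube([30, 30, 454]);
translate([456, 352, 0]) cube([30, 30, 454]);
translate([0, 363, 482]) cube([486, 19, 544]);


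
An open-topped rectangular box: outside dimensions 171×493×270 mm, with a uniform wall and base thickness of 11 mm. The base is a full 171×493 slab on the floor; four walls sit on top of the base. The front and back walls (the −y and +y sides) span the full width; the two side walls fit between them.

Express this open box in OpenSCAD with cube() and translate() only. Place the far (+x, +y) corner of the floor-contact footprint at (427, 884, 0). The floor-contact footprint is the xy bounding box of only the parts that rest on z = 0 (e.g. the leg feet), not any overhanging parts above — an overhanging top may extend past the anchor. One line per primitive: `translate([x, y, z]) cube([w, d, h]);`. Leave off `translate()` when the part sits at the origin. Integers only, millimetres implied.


translate([256, 391, 0]) cube([171, 493, 11]);
translate([256, 391, 11]) cube([171, 11, 259]);
translate([256, 873, 11]) cube([171, 11, 259]);
translate([256, 402, 11]) cube([11, 471, 259]);
translate([416, 402, 11]) cube([11, 471, 259]);


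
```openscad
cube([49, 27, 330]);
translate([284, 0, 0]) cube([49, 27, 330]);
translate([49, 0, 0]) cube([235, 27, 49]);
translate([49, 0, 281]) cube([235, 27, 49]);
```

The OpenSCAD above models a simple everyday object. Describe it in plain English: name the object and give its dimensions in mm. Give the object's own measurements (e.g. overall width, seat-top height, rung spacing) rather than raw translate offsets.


A rectangular picture frame lying in the x–z plane (depth along y). The opening is 235 mm wide (x) by 232 mm tall (z), surrounded by a border 49 mm wide on all four sides. The frame is 27 mm deep and is made of two full-height vertical stiles with two horizontal rails fitted between them.


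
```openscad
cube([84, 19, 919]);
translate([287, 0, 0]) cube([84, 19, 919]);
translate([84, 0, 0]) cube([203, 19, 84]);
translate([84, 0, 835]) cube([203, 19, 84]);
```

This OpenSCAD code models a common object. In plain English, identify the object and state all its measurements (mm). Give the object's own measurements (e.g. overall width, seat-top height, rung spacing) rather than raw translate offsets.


A rectangular picture frame lying in the x–z plane (depth along y). The opening is 203 mm wide (x) by 751 mm tall (z), surrounded by a border 84 mm wide on all four sides. The frame is 19 mm deep and is made of two full-height vertical stiles with two horizontal rails fitted between them.


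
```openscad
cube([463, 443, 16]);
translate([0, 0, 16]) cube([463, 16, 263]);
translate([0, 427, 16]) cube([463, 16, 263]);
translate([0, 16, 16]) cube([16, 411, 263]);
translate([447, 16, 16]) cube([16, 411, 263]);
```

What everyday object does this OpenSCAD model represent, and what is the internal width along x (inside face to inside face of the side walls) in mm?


An open box. The internal width is 431 mm.

A 463×443 base slab with four walls standing on it — an open box. The base is 463 mm wide and the walls are 16 mm thick, so the internal width is 463 − 2 × 16 = 431 mm.


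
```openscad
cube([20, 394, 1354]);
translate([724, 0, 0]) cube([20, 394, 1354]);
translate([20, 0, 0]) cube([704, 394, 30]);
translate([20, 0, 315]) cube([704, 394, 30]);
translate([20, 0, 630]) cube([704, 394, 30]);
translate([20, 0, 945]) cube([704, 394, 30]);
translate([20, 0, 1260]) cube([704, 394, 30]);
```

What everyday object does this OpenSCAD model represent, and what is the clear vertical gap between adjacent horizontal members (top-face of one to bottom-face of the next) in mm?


A bookshelf. The clear shelf gap is 285 mm.

Two tall side panels with 5 horizontal boards between them — a bookshelf. The first two shelf undersides are at z = 0 and z = 315; with shelf thickness 30, the clear gap is 315 − 0 − 30 = 285 mm.


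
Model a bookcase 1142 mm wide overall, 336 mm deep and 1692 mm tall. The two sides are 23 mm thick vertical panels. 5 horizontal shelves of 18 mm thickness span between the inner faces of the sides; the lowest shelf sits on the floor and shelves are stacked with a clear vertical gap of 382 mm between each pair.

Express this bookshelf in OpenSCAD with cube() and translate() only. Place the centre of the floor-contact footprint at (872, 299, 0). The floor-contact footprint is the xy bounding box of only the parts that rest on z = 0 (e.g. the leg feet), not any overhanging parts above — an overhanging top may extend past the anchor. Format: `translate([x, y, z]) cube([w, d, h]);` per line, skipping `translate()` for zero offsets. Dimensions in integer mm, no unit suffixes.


translate([301, 131, 0]) cube([23, 336, 1692]);
translate([1420, 131, 0]) cube([23, 336, 1692]);
translate([324, 131, 0]) cube([1096, 336, 18]);
translate([324, 131, 400]) cube([1096, 336, 18]);
translate([324, 131, 800]) cube([1096, 336, 18]);
translate([324, 131, 1200]) cube([1096, 336, 18]);
translate([324, 131, 1600]) cube([1096, 336, 18]);


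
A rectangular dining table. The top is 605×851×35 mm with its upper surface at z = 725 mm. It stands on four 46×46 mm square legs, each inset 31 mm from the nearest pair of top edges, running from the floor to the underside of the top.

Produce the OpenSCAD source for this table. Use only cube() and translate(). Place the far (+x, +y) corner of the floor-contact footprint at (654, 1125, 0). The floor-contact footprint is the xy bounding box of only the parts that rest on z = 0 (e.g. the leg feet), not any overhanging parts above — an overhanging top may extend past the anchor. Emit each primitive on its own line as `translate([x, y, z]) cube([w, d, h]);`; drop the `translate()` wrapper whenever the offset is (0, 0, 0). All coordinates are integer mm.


// leg_h = 725 - 35 = 690
translate([80, 305, 690]) cube([605, 851, 35]);
translate([111, 336, 0]) cube([46, 46, 690]);
translate([608, 336, 0]) cube([46, 46, 690]);
translate([111, 1079, 0]) cube([46, 46, 690]);
translate([608, 1079, 0]) cube([46, 46, 690]);


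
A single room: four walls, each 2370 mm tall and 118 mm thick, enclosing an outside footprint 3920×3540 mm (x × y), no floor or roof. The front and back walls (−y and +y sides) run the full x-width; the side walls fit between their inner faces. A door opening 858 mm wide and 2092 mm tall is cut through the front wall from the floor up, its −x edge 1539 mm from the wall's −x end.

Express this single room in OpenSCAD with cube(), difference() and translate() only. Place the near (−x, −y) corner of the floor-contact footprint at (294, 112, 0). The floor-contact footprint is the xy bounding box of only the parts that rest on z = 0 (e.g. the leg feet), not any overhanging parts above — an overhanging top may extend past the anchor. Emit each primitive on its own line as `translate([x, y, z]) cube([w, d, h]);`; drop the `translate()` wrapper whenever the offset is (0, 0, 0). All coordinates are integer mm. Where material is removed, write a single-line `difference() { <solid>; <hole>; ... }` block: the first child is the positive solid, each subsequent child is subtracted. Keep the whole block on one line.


difference() { translate([294, 112, 0]) cube([3920, 118, 2370]); translate([1833, 112, 0]) cube([858, 118, 2092]); }
translate([294, 3534, 0]) cube([3920, 118, 2370]);
translate([294, 230, 0]) cube([118, 3304, 2370]);
translate([4096, 230, 0]) cube([118, 3304, 2370]);


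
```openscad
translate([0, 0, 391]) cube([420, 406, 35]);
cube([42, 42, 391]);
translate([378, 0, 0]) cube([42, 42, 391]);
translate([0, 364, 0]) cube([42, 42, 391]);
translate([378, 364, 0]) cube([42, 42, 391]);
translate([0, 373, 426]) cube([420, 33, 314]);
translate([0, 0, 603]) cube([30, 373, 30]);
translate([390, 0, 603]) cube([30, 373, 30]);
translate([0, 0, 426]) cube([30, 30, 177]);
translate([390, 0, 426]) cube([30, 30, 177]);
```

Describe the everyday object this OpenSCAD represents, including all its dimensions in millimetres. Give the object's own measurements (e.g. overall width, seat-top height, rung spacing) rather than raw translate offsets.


A chair. The seat is a 420×406×35 mm slab with its top at z = 426 mm, on four 42×42 mm corner legs (flush with the seat edges, standing on z = 0). A flat backrest 33 mm thick, 314 mm tall, spans the full seat width and rises from the seat top along its +y edge, rear face flush with the rear of the seat. Two armrests of 30×30 mm section run along each side from the seat's front edge to the front of the backrest, top faces 207 mm above the seat top and outer faces flush with the seat's x-edges; a 30×30 mm post under the front of each armrest stands on the seat at the front corner.


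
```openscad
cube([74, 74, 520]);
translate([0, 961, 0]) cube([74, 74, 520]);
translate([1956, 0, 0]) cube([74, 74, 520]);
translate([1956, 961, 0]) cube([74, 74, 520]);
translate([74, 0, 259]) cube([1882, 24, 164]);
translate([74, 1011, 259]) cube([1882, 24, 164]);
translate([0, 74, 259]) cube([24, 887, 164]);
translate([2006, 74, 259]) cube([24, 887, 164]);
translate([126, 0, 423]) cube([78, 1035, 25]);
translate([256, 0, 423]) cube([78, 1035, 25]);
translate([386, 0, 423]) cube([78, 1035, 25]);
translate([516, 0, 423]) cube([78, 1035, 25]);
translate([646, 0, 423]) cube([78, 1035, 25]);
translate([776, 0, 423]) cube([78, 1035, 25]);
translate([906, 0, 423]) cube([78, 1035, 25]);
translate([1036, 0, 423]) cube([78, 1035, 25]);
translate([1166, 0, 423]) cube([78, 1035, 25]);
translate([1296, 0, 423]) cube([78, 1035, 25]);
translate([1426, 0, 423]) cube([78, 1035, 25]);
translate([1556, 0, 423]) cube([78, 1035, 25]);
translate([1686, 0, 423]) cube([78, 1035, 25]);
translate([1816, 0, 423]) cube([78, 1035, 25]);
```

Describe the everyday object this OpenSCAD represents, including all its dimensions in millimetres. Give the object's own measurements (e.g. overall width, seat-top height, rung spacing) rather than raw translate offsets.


A bed frame 2030 mm long (x) by 1035 mm wide (y). Four 74×74 mm corner posts, 520 mm tall, at the corners of the footprint. Four rails of 24 mm thickness and 164 mm height run between adjacent posts with their undersides at z = 259 mm, their outer faces flush with the outside of the frame (the two x-running rails run between the posts' inner faces; the two y-running rails run between the posts' inner faces). 14 slats, each 78 mm wide (x) and 25 mm thick, lie across the top of the two x-running rails, running the full 1035 mm width of the frame in y; along x they sit between the end posts with a 52 mm gap after the −x posts and between neighbouring slats, leaving 62 mm before the +x posts.


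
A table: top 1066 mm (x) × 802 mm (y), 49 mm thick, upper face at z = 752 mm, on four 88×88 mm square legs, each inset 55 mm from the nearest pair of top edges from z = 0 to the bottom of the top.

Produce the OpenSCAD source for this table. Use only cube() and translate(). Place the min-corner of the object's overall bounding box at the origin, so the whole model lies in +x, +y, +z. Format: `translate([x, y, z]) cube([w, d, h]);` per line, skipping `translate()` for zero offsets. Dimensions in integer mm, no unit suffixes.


// leg_h = 752 - 49 = 703
translate([0, 0, 703]) cube([1066, 802, 49]);
translate([55, 55, 0]) cube([88, 88, 703]);
translate([923, 55, 0]) cube([88, 88, 703]);
translate([55, 659, 0]) cube([88, 88, 703]);
translate([923, 659, 0]) cube([88, 88, 703]);


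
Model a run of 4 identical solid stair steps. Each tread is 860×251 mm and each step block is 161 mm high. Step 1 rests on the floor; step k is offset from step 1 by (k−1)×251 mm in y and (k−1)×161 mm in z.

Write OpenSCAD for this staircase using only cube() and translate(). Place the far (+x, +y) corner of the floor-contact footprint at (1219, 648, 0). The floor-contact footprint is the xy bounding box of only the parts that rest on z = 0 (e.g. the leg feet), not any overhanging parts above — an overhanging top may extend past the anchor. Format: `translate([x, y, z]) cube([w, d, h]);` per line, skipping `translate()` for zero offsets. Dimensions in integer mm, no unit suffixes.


translate([359, 397, 0]) cube([860, 251, 161]);
translate([359, 648, 161]) cube([860, 251, 161]);
translate([359, 899, 322]) cube([860, 251, 161]);
translate([359, 1150, 483]) cube([860, 251, 161]);


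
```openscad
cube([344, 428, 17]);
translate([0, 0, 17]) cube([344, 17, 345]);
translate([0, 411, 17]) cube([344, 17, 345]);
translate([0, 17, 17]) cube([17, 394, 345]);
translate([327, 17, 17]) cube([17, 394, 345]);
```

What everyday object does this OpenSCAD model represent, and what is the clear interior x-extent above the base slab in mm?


An open box. The internal width is 310 mm.

A 344×428 base slab with four walls standing on it — an open box. The base is 344 mm wide and the walls are 17 mm thick, so the internal width is 344 − 2 × 17 = 310 mm.


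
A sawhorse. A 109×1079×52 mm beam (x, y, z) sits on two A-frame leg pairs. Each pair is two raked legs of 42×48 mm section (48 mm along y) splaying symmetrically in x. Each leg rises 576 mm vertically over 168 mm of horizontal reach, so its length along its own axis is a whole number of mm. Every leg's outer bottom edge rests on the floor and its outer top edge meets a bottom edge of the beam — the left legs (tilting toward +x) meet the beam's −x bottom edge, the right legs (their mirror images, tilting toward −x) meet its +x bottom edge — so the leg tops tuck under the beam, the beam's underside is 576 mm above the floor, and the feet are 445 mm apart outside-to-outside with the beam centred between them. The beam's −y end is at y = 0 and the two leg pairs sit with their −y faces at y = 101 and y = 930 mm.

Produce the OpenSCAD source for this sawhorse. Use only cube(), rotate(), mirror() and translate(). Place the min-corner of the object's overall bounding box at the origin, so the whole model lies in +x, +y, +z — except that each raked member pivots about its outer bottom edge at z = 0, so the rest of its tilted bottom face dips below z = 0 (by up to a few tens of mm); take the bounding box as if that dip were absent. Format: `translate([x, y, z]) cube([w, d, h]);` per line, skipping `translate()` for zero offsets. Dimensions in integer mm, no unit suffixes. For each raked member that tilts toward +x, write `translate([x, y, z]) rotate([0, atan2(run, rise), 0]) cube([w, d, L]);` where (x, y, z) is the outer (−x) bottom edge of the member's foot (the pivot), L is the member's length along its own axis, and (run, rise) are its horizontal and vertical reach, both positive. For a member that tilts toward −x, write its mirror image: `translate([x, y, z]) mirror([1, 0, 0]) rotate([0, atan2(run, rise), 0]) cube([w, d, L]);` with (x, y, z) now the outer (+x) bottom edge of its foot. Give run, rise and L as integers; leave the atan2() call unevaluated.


translate([168, 0, 576]) cube([109, 1079, 52]);
translate([0, 101, 0]) rotate([0, atan2(168, 576), 0]) cube([42, 48, 600]);
translate([445, 101, 0]) mirror([1, 0, 0]) rotate([0, atan2(168, 576), 0]) cube([42, 48, 600]);
translate([0, 930, 0]) rotate([0, atan2(168, 576), 0]) cube([42, 48, 600]);
translate([445, 930, 0]) mirror([1, 0, 0]) rotate([0, atan2(168, 576), 0]) cube([42, 48, 600]);


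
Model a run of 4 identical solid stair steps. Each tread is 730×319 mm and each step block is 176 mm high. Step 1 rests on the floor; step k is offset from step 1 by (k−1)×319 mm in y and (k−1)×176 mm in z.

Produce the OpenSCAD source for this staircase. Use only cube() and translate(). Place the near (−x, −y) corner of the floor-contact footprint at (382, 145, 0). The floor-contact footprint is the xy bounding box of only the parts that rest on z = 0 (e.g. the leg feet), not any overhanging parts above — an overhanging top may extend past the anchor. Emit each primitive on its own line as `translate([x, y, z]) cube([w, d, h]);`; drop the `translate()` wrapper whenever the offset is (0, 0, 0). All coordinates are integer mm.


translate([382, 145, 0]) cube([730, 319, 176]);
translate([382, 464, 176]) cube([730, 319, 176]);
translate([382, 783, 352]) cube([730, 319, 176]);
translate([382, 1102, 528]) cube([730, 319, 176]);


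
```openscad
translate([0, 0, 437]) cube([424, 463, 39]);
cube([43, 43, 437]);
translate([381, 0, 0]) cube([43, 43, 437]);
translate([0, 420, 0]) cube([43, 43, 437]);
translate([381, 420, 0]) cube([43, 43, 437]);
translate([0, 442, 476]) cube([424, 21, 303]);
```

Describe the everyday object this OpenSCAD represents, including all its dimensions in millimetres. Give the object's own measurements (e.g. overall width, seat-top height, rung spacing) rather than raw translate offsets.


A chair. The seat is a 424×463×39 mm slab with its top at z = 476 mm, on four 43×43 mm corner legs (flush with the seat edges, standing on z = 0). A flat backrest 21 mm thick, 303 mm tall, spans the full seat width and rises from the seat top along its +y edge, rear face flush with the rear of the seat.


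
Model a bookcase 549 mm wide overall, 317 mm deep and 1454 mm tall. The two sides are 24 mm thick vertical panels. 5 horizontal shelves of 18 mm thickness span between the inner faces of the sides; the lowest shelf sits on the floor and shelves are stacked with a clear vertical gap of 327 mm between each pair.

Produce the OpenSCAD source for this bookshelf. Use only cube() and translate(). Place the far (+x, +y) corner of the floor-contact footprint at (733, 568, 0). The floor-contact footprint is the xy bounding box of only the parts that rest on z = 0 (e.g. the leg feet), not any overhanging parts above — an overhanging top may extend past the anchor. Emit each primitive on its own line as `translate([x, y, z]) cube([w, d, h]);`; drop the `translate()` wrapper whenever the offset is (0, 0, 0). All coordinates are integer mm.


translate([184, 251, 0]) cube([24, 317, 1454]);
translate([709, 251, 0]) cube([24, 317, 1454]);
translate([208, 251, 0]) cube([501, 317, 18]);
translate([208, 251, 345]) cube([501, 317, 18]);
translate([208, 251, 690]) cube([501, 317, 18]);
translate([208, 251, 1035]) cube([501, 317, 18]);
translate([208, 251, 1380]) cube([501, 317, 18]);


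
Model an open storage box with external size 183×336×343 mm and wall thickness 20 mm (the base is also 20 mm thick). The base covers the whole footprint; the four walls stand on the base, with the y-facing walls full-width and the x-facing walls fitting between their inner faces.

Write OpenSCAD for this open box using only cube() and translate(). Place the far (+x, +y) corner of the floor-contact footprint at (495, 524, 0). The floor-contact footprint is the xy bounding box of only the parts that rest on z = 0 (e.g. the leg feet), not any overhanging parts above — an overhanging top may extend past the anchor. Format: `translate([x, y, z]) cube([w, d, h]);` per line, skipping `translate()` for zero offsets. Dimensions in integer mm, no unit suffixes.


translate([312, 188, 0]) cube([183, 336, 20]);
translate([312, 188, 20]) cube([183, 20, 323]);
translate([312, 504, 20]) cube([183, 20, 323]);
translate([312, 208, 20]) cube([20, 296, 323]);
translate([475, 208, 20]) cube([20, 296, 323]);


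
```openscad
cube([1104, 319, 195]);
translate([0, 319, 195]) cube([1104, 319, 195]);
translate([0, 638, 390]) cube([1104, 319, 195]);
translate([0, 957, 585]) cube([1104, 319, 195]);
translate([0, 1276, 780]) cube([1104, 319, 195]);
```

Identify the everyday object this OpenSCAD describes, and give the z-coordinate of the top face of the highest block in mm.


A staircase. The total rise is 975 mm.

5 identical blocks, each offset up and back from the previous — a staircase. Each step is 195 mm tall and there are 5 of them, so the total rise is 5 × 195 = 975 mm.


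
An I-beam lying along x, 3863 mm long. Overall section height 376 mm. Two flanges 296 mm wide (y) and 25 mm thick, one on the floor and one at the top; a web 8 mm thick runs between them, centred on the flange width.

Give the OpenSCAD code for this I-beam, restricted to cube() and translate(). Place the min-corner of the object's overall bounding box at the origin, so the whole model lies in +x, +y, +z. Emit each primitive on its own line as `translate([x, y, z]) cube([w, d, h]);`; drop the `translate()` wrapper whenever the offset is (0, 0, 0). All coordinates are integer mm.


cube([3863, 296, 25]);
translate([0, 144, 25]) cube([3863, 8, 326]);
translate([0, 0, 351]) cube([3863, 296, 25]);


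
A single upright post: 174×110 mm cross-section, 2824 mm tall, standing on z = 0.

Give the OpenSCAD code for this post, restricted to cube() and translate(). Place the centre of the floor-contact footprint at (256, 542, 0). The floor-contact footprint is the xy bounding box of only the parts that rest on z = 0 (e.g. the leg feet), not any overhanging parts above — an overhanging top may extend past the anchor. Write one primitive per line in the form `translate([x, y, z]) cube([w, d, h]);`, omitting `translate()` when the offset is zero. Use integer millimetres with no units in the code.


translate([169, 487, 0]) cube([174, 110, 2824]);


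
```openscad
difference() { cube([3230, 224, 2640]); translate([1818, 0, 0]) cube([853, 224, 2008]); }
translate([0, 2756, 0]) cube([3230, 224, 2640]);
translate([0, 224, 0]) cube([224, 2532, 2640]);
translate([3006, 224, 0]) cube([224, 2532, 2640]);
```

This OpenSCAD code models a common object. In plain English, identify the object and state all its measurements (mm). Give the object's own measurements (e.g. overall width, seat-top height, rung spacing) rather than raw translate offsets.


A single room: four walls, each 2640 mm tall and 224 mm thick, enclosing an outside footprint 3230×2980 mm (x × y), no floor or roof. The front and back walls (−y and +y sides) run the full x-width; the side walls fit between their inner faces. A door opening 853 mm wide and 2008 mm tall is cut through the front wall from the floor up, its −x edge 1818 mm from the wall's −x end.
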